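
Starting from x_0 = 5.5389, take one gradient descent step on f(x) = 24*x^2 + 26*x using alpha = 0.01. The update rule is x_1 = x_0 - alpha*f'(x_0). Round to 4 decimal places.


We compute the gradient at x_0 and apply the update.
f'(x) = 48*x + 26
f'(5.5389) = 48*5.5389 + 26 = 291.8672
x_1 = 5.5389 - 0.01*291.8672 = 2.6202


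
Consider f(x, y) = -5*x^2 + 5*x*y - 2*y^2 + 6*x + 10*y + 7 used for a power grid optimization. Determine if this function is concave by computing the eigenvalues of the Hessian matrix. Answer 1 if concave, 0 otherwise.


The Hessian of f(x,y) = -5*x^2 + 5*x*y - 2*y^2 + 6*x + 10*y + 7 is:
H = [[-10, 5], [5, -4]]
Trace = -10 - 4 = -14
Determinant = -10*-4 - (5)^2 = 15
Discriminant = (-14)^2 - 4*15 = 136.0
Eigenvalues: lambda_1 = -12.831, lambda_2 = -1.169
The function is concave.

1


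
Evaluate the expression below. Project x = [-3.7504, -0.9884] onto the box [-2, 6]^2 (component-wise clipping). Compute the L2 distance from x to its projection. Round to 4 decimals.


Project each component onto [-2, 6].
clip(-3.7504) = -2.0, clip(-0.9884) = -0.9884
Projection = [-2.0, -0.9884]
Squared diffs: [3.0639, 0.0]
Distance = sqrt(3.0639) = 1.7504


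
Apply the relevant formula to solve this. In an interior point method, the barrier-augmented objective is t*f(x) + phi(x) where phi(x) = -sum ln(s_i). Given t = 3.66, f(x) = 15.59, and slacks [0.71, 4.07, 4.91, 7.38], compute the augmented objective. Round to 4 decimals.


Step 1: Compute log-barrier.
ln values: [-0.3425, 1.4036, 1.5913, 1.9988]
phi = -(-0.3425 + 1.4036 + 1.5913 + 1.9988) = -4.6512
Step 2: Compute augmented objective.
t*f(x) = 3.66*15.59 = 57.0594
Total = 57.0594 - 4.6512 = 52.4082


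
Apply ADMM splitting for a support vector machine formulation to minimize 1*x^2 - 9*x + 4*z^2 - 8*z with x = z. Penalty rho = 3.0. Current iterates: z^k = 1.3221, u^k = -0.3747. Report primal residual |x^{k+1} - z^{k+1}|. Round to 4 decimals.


ADMM iteration with rho = 3.0, z^k = 1.3221, u^k = -0.3747
Step 1: x-update.
Minimize 1*x^2 - 9*x + (3.0/2)*(x - 1.3221 - 0.3747)^2
FOC: (2*1 + 3.0)*x = 9 + 3.0*(1.3221 + 0.3747)
x^{k+1} = 2.8181
Step 2: z-update.
Minimize 4*z^2 - 8*z + (3.0/2)*(2.8181 - z - 0.3747)^2
FOC: (2*4 + 3.0)*z = 8 + 3.0*(2.8181 - 0.3747)
z^{k+1} = 1.3936
Step 3: u-update.
u^{k+1} = -0.3747 + 2.8181 - 1.3936 = 1.0497
Step 4: Primal residual = |2.8181 - 1.3936| = 1.4244


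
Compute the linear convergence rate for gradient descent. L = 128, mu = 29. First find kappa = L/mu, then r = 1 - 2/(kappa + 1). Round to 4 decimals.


Step 1: Compute the condition number.
kappa = L/mu = 128/29 = 4.4138
Step 2: Compute the convergence rate.
r = 1 - 2/(kappa + 1) = 1 - 2*mu/(L + mu) = (L - mu)/(L + mu) = 99/157 = 0.6306


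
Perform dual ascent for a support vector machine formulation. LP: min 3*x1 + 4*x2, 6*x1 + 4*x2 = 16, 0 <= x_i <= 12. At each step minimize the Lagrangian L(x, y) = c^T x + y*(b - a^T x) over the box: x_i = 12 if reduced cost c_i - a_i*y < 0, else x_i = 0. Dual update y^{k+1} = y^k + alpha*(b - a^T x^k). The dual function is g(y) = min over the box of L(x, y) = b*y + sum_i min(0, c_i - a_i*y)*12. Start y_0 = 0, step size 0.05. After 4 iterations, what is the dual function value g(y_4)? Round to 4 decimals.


Dual ascent for LP: min 3*x1 + 4*x2, 6*x1 + 4*x2 = 16, 0 <= x_i <= 12
Step 1: y^k = 0.0, reduced costs: (3.0, 4.0)
  x^k = (0.0, 0.0), subgradient = b - a^T x = 16.0
  y^{k+1} = 0.0 + 0.05*16.0 = 0.8
Step 2: y^k = 0.8, reduced costs: (-1.8, 0.8)
  x^k = (12.0, 0.0), subgradient = b - a^T x = -56.0
  y^{k+1} = 0.8 + 0.05*-56.0 = -2.0
Step 3: y^k = -2.0, reduced costs: (15.0, 12.0)
  x^k = (0.0, 0.0), subgradient = b - a^T x = 16.0
  y^{k+1} = -2.0 + 0.05*16.0 = -1.2
Step 4: y^k = -1.2, reduced costs: (10.2, 8.8)
  x^k = (0.0, 0.0), subgradient = b - a^T x = 16.0
  y^{k+1} = -1.2 + 0.05*16.0 = -0.4
Dual objective at y_4 = -0.4: reduced costs (5.4, 5.6), box minimizer x = (0.0, 0.0)
g(y_4) = b*y + (c1 - a1*y)*x1 + (c2 - a2*y)*x2 = 16*(-0.4) + 5.4*0.0 + 5.6*0.0 = -6.4 + 0.0 + 0.0 = -6.4


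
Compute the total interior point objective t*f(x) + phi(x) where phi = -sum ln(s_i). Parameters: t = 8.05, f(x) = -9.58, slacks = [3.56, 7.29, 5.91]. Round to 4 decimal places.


Step 1: Compute log-barrier.
ln values: [1.2698, 1.9865, 1.7766]
phi = -(1.2698 + 1.9865 + 1.7766) = -5.0329
Step 2: Compute augmented objective.
t*f(x) = 8.05*-9.58 = -77.119
Total = -77.119 - 5.0329 = -82.1519


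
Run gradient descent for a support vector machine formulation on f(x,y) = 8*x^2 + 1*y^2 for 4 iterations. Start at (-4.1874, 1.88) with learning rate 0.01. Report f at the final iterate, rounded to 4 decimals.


Gradient descent on f(x,y) = 8*x^2 + 1*y^2.
Starting point: (-4.1874, 1.88), alpha = 0.01
Step 1: grad_x = 2*8*-4.1874 = -66.9984, grad_y = 2*1*1.88 = 3.76
  x_1 = -4.1874 - 0.01*-66.9984 = -3.5174
  y_1 = 1.88 - 0.01*3.76 = 1.8424
Step 2: grad_x = 2*8*-3.5174 = -56.2787, grad_y = 2*1*1.8424 = 3.6848
  x_2 = -3.5174 - 0.01*-56.2787 = -2.9546
  y_2 = 1.8424 - 0.01*3.6848 = 1.8056
Step 3: grad_x = 2*8*-2.9546 = -47.2741, grad_y = 2*1*1.8056 = 3.6111
  x_3 = -2.9546 - 0.01*-47.2741 = -2.4819
  y_3 = 1.8056 - 0.01*3.6111 = 1.7694
Step 4: grad_x = 2*8*-2.4819 = -39.7102, grad_y = 2*1*1.7694 = 3.5389
  x_4 = -2.4819 - 0.01*-39.7102 = -2.0848
  y_4 = 1.7694 - 0.01*3.5389 = 1.7341
f(-2.0848, 1.7341) = 8*(-2.0848)^2 + 1*1.7341^2 = 37.7776


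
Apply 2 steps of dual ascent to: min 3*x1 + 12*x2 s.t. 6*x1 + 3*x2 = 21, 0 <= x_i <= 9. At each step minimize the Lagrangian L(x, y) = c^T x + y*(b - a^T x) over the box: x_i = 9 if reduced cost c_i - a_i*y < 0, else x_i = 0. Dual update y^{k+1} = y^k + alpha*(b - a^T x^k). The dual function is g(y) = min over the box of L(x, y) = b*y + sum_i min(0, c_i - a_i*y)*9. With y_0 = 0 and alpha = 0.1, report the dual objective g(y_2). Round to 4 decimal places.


Dual ascent for LP: min 3*x1 + 12*x2, 6*x1 + 3*x2 = 21, 0 <= x_i <= 9
Step 1: y^k = 0.0, reduced costs: (3.0, 12.0)
  x^k = (0.0, 0.0), subgradient = b - a^T x = 21.0
  y^{k+1} = 0.0 + 0.1*21.0 = 2.1
Step 2: y^k = 2.1, reduced costs: (-9.6, 5.7)
  x^k = (9.0, 0.0), subgradient = b - a^T x = -33.0
  y^{k+1} = 2.1 + 0.1*-33.0 = -1.2
Dual objective at y_2 = -1.2: reduced costs (10.2, 15.6), box minimizer x = (0.0, 0.0)
g(y_2) = b*y + (c1 - a1*y)*x1 + (c2 - a2*y)*x2 = 21*(-1.2) + 10.2*0.0 + 15.6*0.0 = -25.2 + 0.0 + 0.0 = -25.2


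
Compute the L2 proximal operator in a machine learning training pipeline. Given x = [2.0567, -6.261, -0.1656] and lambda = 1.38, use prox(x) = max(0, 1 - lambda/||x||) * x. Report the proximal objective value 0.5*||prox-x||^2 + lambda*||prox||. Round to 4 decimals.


Step 1: Compute ||x||.
||x|| = 6.5922
Step 2: Compute scaling factor.
scale = max(0, 1 - 1.38/6.5922) = 0.7907
Step 3: prox(x) = [1.6262, -4.9503, -0.1309]
||prox(x)|| = 5.2122
Step 4: Proximal objective.
0.5*||prox-x||^2 = 0.9522
lambda*||prox|| = 7.1928
Total = 8.1451


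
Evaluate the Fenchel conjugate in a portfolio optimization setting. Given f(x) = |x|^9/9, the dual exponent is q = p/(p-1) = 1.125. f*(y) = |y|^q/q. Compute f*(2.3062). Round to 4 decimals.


The conjugate exponent q satisfies 1/p + 1/q = 1.
p = 9, so q = 9/(9 - 1) = 1.125
|y|^q = 2.3062^1.125 = 2.5601
f*(2.3062) = 2.5601 / 1.125 = 2.2757


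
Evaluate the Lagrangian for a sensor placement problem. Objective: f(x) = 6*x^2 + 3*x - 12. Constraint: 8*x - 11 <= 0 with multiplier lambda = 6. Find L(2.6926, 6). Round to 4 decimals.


Step 1: Evaluate f(x).
f(2.6926) = 6*2.6926^2 + 3*2.6926 - 12 = 39.5784
Step 2: Evaluate g(x).
g(2.6926) = 8*2.6926 - 11 = 10.5408
Step 3: Compute Lagrangian.
L = 39.5784 + 6*10.5408 = 102.8232


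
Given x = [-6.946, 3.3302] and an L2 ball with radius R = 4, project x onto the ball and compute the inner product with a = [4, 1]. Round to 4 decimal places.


Step 1: Compute ||x|| (intermediates to 6 decimals).
||x|| = sqrt((-6.946)^2 + 3.3302^2) = 7.703061
Step 2: Project.
Since ||x|| > R, scale = R/||x|| = 4/7.703061 = 0.519274, proj(x) = scale * x
proj(x) = [-3.606877, 1.729286]
Step 3: Dot product.
a^T * proj(x) = 4*(-3.606877) + 1*1.729286 = -12.6982


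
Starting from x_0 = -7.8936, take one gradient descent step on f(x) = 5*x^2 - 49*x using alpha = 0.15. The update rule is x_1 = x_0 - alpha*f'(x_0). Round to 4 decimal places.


We compute the gradient at x_0 and apply the update.
f'(x) = 10*x - 49
f'(-7.8936) = 10*-7.8936 - 49 = -127.936
x_1 = -7.8936 - 0.15*-127.936 = 11.2968


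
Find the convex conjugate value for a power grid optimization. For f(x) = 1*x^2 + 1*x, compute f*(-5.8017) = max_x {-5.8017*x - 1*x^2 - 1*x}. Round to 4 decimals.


f*(y) = sup_x {y*x - a*x^2 - b*x} = sup_x {(y-b)*x - a*x^2}
FOC: (y - b) - 2a*x = 0 => x* = (y - b)/(2a)
x* = (-5.8017 - 1)/(2*1) = -3.4009
f*(-5.8017) = (y-b)^2/(4a) = (-5.8017 - 1)^2/(4*1)
= 46.2631/4 = 11.5658


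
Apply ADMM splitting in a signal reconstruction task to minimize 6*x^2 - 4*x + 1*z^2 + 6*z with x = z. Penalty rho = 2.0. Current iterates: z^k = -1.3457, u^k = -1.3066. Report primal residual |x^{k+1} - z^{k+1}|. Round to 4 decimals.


ADMM iteration with rho = 2.0, z^k = -1.3457, u^k = -1.3066
Step 1: x-update.
Minimize 6*x^2 - 4*x + (2.0/2)*(x + 1.3457 - 1.3066)^2
FOC: (2*6 + 2.0)*x = 4 + 2.0*(-1.3457 + 1.3066)
x^{k+1} = 0.2801
Step 2: z-update.
Minimize 1*z^2 + 6*z + (2.0/2)*(0.2801 - z - 1.3066)^2
FOC: (2*1 + 2.0)*z = -6 + 2.0*(0.2801 - 1.3066)
z^{k+1} = -2.0132
Step 3: u-update.
u^{k+1} = -1.3066 + 0.2801 + 2.0132 = 0.9868
Step 4: Primal residual = |0.2801 + 2.0132| = 2.2934


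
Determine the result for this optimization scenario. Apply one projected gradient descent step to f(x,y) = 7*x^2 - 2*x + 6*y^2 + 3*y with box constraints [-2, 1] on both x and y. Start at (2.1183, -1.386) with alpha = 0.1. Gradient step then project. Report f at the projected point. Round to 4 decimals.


Step 1: Compute gradient at (2.1183, -1.386).
grad_x = 2*7*2.1183 - 2 = 27.6562
grad_y = 2*6*-1.386 + 3 = -13.632
Step 2: Gradient step.
x_raw = 2.1183 - 0.1*27.6562 = -0.6473
y_raw = -1.386 - 0.1*-13.632 = -0.0228
Step 3: Project onto [-2, 1].
x_proj = clip(-0.6473) = -0.6473
y_proj = clip(-0.0228) = -0.0228
Step 4: Evaluate f.
f(-0.6473, -0.0228) = 4.1625


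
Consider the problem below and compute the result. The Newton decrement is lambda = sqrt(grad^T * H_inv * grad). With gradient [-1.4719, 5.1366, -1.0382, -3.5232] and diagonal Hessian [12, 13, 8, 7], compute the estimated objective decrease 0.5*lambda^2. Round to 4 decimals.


Step 1: H is diagonal, so H^(-1) * g = [-0.1227, 0.3951, -0.1298, -0.5033].
Step 2: g^T H^(-1) g = sum_i g_i^2 / H_ii
  = (-1.4719)^2/12 + (5.1366)^2/13 + (-1.0382)^2/8 + (-3.5232)^2/7
  = 0.1805 + 2.0296 + 0.1347 + 1.7733 = 4.1181
Step 3: Objective decrease = 0.5 * g^T H^(-1) g = 2.0591


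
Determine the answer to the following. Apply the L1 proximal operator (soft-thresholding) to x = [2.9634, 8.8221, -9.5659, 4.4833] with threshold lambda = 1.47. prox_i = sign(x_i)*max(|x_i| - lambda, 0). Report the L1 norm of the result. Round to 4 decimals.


Soft-thresholding with lambda = 1.47:
prox(2.9634) = sign(2.9634)*max(|2.9634| - 1.47, 0) = 1.4934
prox(8.8221) = sign(8.8221)*max(|8.8221| - 1.47, 0) = 7.3521
prox(-9.5659) = sign(-9.5659)*max(|-9.5659| - 1.47, 0) = -8.0959
prox(4.4833) = sign(4.4833)*max(|4.4833| - 1.47, 0) = 3.0133
prox(x) = [1.4934, 7.3521, -8.0959, 3.0133]
||prox(x)||_1 = 1.4934 + 7.3521 + 8.0959 + 3.0133 = 19.9547


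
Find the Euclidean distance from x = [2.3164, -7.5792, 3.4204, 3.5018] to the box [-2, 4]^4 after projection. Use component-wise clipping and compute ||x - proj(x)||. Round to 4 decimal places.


Project each component onto [-2, 4].
clip(2.3164) = 2.3164, clip(-7.5792) = -2.0, clip(3.4204) = 3.4204, clip(3.5018) = 3.5018
Projection = [2.3164, -2.0, 3.4204, 3.5018]
Squared diffs: [0.0, 31.1275, 0.0, 0.0]
Distance = sqrt(31.1275) = 5.5792


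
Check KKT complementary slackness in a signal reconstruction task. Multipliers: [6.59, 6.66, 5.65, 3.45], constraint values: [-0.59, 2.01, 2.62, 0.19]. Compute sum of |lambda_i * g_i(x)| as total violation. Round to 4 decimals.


KKT complementary slackness check:
lambda_1 * g_1 = 6.59 * -0.59 = -3.8881
lambda_2 * g_2 = 6.66 * 2.01 = 13.3866
lambda_3 * g_3 = 5.65 * 2.62 = 14.803
lambda_4 * g_4 = 3.45 * 0.19 = 0.6555
Total violation = 3.8881 + 13.3866 + 14.803 + 0.6555 = 32.7332


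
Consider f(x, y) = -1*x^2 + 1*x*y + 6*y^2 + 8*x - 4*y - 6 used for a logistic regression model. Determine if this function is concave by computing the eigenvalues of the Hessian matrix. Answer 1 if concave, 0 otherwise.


The Hessian of f(x,y) = -1*x^2 + 1*x*y + 6*y^2 + 8*x - 4*y - 6 is:
H = [[-2, 1], [1, 12]]
Trace = -2 + 12 = 10
Determinant = -2*12 - (1)^2 = -25
Discriminant = (10)^2 - 4*-25 = 200.0
Eigenvalues: lambda_1 = -2.0711, lambda_2 = 12.0711
The function is not concave.

0


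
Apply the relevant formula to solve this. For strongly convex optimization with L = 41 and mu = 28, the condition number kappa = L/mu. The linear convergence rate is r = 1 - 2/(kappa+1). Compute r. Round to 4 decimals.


Step 1: Compute the condition number.
kappa = L/mu = 41/28 = 1.4643
Step 2: Compute the convergence rate.
r = 1 - 2/(kappa + 1) = 1 - 2*mu/(L + mu) = (L - mu)/(L + mu) = 13/69 = 0.1884


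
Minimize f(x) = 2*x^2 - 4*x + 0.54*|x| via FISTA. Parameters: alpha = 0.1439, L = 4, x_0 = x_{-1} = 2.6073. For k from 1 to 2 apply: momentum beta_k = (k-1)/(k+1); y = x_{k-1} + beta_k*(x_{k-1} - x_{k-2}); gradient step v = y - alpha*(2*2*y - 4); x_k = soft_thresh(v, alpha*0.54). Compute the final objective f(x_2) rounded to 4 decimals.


FISTA on f(x) = 2*x^2 - 4*x + 0.54*|x|
L = 4, alpha = 0.1439
Iteration 1: beta = 0.0, y = 2.6073 + 0.0*(2.6073 - 2.6073) = 2.6073
  grad(y) = 6.4292, v = y - alpha*grad = 1.6821
  prox(v) = soft_thresh(1.6821, 0.0777) = 1.6044
Iteration 2: beta = 0.3333, y = 1.6044 + 0.3333*(1.6044 - 2.6073) = 1.2701
  grad(y) = 1.0806, v = y - alpha*grad = 1.1146
  prox(v) = soft_thresh(1.1146, 0.0777) = 1.0369
f(x_2) = 2*1.0369^2 - 4*1.0369 + 0.54*|1.0369| = -1.4373


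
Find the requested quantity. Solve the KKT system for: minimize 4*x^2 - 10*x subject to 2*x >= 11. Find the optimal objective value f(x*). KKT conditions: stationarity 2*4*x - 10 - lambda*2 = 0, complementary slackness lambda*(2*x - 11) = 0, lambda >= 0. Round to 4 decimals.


Step 1: Try lambda = 0 (constraint inactive).
x_unc = 10/(2*4) = 1.25
Check: 2*1.25 = 2.5 < 11 -- violated!
Step 2: Constraint must be active: 2*x = 11
x* = 11/2 = 5.5
lambda = (2*4*5.5 - 10)/2 = 17.0
Step 3: Compute optimal value.
f(x*) = 4*5.5^2 - 10*5.5 = 66.0


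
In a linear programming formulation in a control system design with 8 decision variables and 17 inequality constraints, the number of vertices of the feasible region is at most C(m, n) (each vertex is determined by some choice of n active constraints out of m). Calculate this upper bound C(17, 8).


Each vertex corresponds to some choice of n active constraints out of m, so the number of vertices is at most C(m, n) = m! / (n!(m-n)!).
m = 17, n = 8
Numerator: 17 * 16 * 15 * 14 * 13 * 12 * 11 * 10
Denominator: 8! = 40320
C(17, 8) = 24310


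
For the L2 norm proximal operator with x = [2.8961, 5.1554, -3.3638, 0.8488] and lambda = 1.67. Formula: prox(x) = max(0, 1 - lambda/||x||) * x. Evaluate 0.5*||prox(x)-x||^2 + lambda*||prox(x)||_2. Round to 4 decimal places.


Step 1: Compute ||x||.
||x|| = 6.8557
Step 2: Compute scaling factor.
scale = max(0, 1 - 1.67/6.8557) = 0.7564
Step 3: prox(x) = [2.1906, 3.8996, -2.5444, 0.642]
||prox(x)|| = 5.1857
Step 4: Proximal objective.
0.5*||prox-x||^2 = 1.3945
lambda*||prox|| = 8.6601
Total = 10.0546


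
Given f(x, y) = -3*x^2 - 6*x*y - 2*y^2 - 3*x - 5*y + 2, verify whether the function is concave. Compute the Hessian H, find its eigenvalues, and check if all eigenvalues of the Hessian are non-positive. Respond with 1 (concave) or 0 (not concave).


The Hessian of f(x,y) = -3*x^2 - 6*x*y - 2*y^2 - 3*x - 5*y + 2 is:
H = [[-6, -6], [-6, -4]]
Trace = -6 - 4 = -10
Determinant = -6*-4 - (-6)^2 = -12
Discriminant = (-10)^2 - 4*-12 = 148.0
Eigenvalues: lambda_1 = -11.0828, lambda_2 = 1.0828
The function is not concave.

0


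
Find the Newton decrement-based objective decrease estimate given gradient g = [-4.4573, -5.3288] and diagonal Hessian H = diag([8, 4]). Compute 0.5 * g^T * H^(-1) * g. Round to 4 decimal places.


Step 1: H is diagonal, so H^(-1) * g = [-0.5572, -1.3322].
Step 2: g^T H^(-1) g = sum_i g_i^2 / H_ii
  = (-4.4573)^2/8 + (-5.3288)^2/4
  = 2.4834 + 7.099 = 9.5825
Step 3: Objective decrease = 0.5 * g^T H^(-1) g = 4.7912


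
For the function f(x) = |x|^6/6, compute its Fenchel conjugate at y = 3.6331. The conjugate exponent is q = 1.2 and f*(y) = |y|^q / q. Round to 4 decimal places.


The conjugate exponent q satisfies 1/p + 1/q = 1.
p = 6, so q = 6/(6 - 1) = 1.2
|y|^q = 3.6331^1.2 = 4.7025
f*(3.6331) = 4.7025 / 1.2 = 3.9188


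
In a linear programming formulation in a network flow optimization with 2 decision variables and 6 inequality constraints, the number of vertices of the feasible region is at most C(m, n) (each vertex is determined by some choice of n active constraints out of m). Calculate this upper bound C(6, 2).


Each vertex corresponds to some choice of n active constraints out of m, so the number of vertices is at most C(m, n) = m! / (n!(m-n)!).
m = 6, n = 2
Numerator: 6 * 5
Denominator: 2! = 2
C(6, 2) = 15


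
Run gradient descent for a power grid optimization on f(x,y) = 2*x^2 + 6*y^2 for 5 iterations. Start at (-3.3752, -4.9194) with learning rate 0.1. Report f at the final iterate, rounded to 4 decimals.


Gradient descent on f(x,y) = 2*x^2 + 6*y^2.
Starting point: (-3.3752, -4.9194), alpha = 0.1
Step 1: grad_x = 2*2*-3.3752 = -13.5008, grad_y = 2*6*-4.9194 = -59.0328
  x_1 = -3.3752 - 0.1*-13.5008 = -2.0251
  y_1 = -4.9194 - 0.1*-59.0328 = 0.9839
Step 2: grad_x = 2*2*-2.0251 = -8.1005, grad_y = 2*6*0.9839 = 11.8066
  x_2 = -2.0251 - 0.1*-8.1005 = -1.2151
  y_2 = 0.9839 - 0.1*11.8066 = -0.1968
Step 3: grad_x = 2*2*-1.2151 = -4.8603, grad_y = 2*6*-0.1968 = -2.3613
  x_3 = -1.2151 - 0.1*-4.8603 = -0.729
  y_3 = -0.1968 - 0.1*-2.3613 = 0.0394
Step 4: grad_x = 2*2*-0.729 = -2.9162, grad_y = 2*6*0.0394 = 0.4723
  x_4 = -0.729 - 0.1*-2.9162 = -0.4374
  y_4 = 0.0394 - 0.1*0.4723 = -0.0079
Step 5: grad_x = 2*2*-0.4374 = -1.7497, grad_y = 2*6*-0.0079 = -0.0945
  x_5 = -0.4374 - 0.1*-1.7497 = -0.2625
  y_5 = -0.0079 - 0.1*-0.0945 = 0.0016
f(-0.2625, 0.0016) = 2*(-0.2625)^2 + 6*0.0016^2 = 0.1378


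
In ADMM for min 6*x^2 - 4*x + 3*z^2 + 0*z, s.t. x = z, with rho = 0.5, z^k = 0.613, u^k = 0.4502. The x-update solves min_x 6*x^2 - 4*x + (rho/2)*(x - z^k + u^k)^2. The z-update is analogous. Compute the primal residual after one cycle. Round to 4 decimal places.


ADMM iteration with rho = 0.5, z^k = 0.613, u^k = 0.4502
Step 1: x-update.
Minimize 6*x^2 - 4*x + (0.5/2)*(x - 0.613 + 0.4502)^2
FOC: (2*6 + 0.5)*x = 4 + 0.5*(0.613 - 0.4502)
x^{k+1} = 0.3265
Step 2: z-update.
Minimize 3*z^2 + 0*z + (0.5/2)*(0.3265 - z + 0.4502)^2
FOC: (2*3 + 0.5)*z = 0 + 0.5*(0.3265 + 0.4502)
z^{k+1} = 0.0597
Step 3: u-update.
u^{k+1} = 0.4502 + 0.3265 - 0.0597 = 0.717
Step 4: Primal residual = |0.3265 - 0.0597| = 0.2668


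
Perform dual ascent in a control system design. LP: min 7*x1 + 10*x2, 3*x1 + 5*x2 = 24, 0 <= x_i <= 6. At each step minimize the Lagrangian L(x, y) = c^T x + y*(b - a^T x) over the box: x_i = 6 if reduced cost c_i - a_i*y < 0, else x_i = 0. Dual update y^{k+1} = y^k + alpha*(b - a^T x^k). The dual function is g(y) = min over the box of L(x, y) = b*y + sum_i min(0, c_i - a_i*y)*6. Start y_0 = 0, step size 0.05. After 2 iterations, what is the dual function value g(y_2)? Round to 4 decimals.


Dual ascent for LP: min 7*x1 + 10*x2, 3*x1 + 5*x2 = 24, 0 <= x_i <= 6
Step 1: y^k = 0.0, reduced costs: (7.0, 10.0)
  x^k = (0.0, 0.0), subgradient = b - a^T x = 24.0
  y^{k+1} = 0.0 + 0.05*24.0 = 1.2
Step 2: y^k = 1.2, reduced costs: (3.4, 4.0)
  x^k = (0.0, 0.0), subgradient = b - a^T x = 24.0
  y^{k+1} = 1.2 + 0.05*24.0 = 2.4
Dual objective at y_2 = 2.4: reduced costs (-0.2, -2.0), box minimizer x = (6.0, 6.0)
g(y_2) = b*y + (c1 - a1*y)*x1 + (c2 - a2*y)*x2 = 24*2.4 + (-0.2)*6.0 + (-2.0)*6.0 = 57.6 - 1.2 - 12.0 = 44.4


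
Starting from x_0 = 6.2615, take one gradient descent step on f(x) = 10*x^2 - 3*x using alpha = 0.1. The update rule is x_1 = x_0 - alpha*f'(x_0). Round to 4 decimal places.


We compute the gradient at x_0 and apply the update.
f'(x) = 20*x - 3
f'(6.2615) = 20*6.2615 - 3 = 122.23
x_1 = 6.2615 - 0.1*122.23 = -5.9615


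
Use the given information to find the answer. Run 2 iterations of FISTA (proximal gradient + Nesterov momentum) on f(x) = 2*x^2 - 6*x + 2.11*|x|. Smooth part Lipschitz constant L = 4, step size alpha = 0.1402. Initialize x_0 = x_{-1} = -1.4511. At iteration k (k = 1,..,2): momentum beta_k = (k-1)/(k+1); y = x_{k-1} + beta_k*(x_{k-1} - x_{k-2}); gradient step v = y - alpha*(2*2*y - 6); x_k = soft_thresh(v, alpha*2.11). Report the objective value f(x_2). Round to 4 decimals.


FISTA on f(x) = 2*x^2 - 6*x + 2.11*|x|
L = 4, alpha = 0.1402
Iteration 1: beta = 0.0, y = -1.4511 + 0.0*(-1.4511 + 1.4511) = -1.4511
  grad(y) = -11.8044, v = y - alpha*grad = 0.2039
  prox(v) = soft_thresh(0.2039, 0.2958) = 0.0
Iteration 2: beta = 0.3333, y = 0.0 + 0.3333*(0.0 + 1.4511) = 0.4837
  grad(y) = -4.0652, v = y - alpha*grad = 1.0536
  prox(v) = soft_thresh(1.0536, 0.2958) = 0.7578
f(x_2) = 2*0.7578^2 - 6*0.7578 + 2.11*|0.7578| = -1.7993


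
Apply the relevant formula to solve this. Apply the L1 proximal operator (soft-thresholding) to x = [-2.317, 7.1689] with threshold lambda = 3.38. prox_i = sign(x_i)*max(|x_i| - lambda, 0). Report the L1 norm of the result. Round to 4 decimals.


Soft-thresholding with lambda = 3.38:
prox(-2.317) = sign(-2.317)*max(|-2.317| - 3.38, 0) = 0.0
prox(7.1689) = sign(7.1689)*max(|7.1689| - 3.38, 0) = 3.7889
prox(x) = [0.0, 3.7889]
||prox(x)||_1 = 0.0 + 3.7889 = 3.7889


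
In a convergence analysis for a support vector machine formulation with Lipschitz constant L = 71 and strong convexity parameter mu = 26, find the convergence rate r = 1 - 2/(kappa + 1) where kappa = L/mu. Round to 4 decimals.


Step 1: Compute the condition number.
kappa = L/mu = 71/26 = 2.7308
Step 2: Compute the convergence rate.
r = 1 - 2/(kappa + 1) = 1 - 2*mu/(L + mu) = (L - mu)/(L + mu) = 45/97 = 0.4639


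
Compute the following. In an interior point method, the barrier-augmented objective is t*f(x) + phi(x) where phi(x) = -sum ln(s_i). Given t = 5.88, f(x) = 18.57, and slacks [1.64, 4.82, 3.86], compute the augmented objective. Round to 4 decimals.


Step 1: Compute log-barrier.
ln values: [0.4947, 1.5728, 1.3507]
phi = -(0.4947 + 1.5728 + 1.3507) = -3.4181
Step 2: Compute augmented objective.
t*f(x) = 5.88*18.57 = 109.1916
Total = 109.1916 - 3.4181 = 105.7735


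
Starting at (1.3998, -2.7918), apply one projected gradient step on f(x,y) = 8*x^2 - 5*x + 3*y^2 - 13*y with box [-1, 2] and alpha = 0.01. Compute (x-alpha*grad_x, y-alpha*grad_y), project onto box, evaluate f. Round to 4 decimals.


Step 1: Compute gradient at (1.3998, -2.7918).
grad_x = 2*8*1.3998 - 5 = 17.3968
grad_y = 2*3*-2.7918 - 13 = -29.7508
Step 2: Gradient step.
x_raw = 1.3998 - 0.01*17.3968 = 1.2258
y_raw = -2.7918 - 0.01*-29.7508 = -2.4943
Step 3: Project onto [-1, 2].
x_proj = clip(1.2258) = 1.2258
y_proj = clip(-2.4943) = -1.0
Step 4: Evaluate f.
f(1.2258, -1.0) = 21.8922


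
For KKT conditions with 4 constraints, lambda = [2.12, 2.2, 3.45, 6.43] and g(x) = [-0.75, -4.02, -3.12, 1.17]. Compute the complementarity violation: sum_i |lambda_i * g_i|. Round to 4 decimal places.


KKT complementary slackness check:
lambda_1 * g_1 = 2.12 * -0.75 = -1.59
lambda_2 * g_2 = 2.2 * -4.02 = -8.844
lambda_3 * g_3 = 3.45 * -3.12 = -10.764
lambda_4 * g_4 = 6.43 * 1.17 = 7.5231
Total violation = 1.59 + 8.844 + 10.764 + 7.5231 = 28.7211


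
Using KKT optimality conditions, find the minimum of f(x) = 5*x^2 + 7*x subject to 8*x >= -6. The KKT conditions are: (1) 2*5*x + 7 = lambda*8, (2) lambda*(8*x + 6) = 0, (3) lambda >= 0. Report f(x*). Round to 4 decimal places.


Step 1: Try lambda = 0 (constraint inactive).
Stationarity: 2*5*x + 7 = 0
x* = -7/(2*5) = -0.7
Check constraint: 8*-0.7 = -5.6 >= -6 -- satisfied.
Step 2: Compute optimal value.
f(x*) = 5*(-0.7)^2 + 7*(-0.7) = -2.45


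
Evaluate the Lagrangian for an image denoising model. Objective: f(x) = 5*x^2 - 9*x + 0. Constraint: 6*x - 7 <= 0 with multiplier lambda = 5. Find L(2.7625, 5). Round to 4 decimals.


Step 1: Evaluate f(x).
f(2.7625) = 5*2.7625^2 - 9*2.7625 + 0 = 13.2945
Step 2: Evaluate g(x).
g(2.7625) = 6*2.7625 - 7 = 9.575
Step 3: Compute Lagrangian.
L = 13.2945 + 5*9.575 = 61.1695


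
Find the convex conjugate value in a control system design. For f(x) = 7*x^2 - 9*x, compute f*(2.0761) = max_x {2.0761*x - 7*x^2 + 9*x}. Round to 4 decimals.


f*(y) = sup_x {y*x - a*x^2 - b*x} = sup_x {(y-b)*x - a*x^2}
FOC: (y - b) - 2a*x = 0 => x* = (y - b)/(2a)
x* = (2.0761 + 9)/(2*7) = 0.7912
f*(2.0761) = (y-b)^2/(4a) = (2.0761 + 9)^2/(4*7)
= 122.68/28 = 4.3814


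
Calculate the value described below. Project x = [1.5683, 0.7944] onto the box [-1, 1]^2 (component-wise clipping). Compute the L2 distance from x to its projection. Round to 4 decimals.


Project each component onto [-1, 1].
clip(1.5683) = 1.0, clip(0.7944) = 0.7944
Projection = [1.0, 0.7944]
Squared diffs: [0.323, 0.0]
Distance = sqrt(0.323) = 0.5683


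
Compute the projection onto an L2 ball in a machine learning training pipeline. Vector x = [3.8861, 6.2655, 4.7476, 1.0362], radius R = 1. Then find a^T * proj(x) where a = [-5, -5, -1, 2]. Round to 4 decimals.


Step 1: Compute ||x|| (intermediates to 6 decimals).
||x|| = sqrt(3.8861^2 + 6.2655^2 + 4.7476^2 + 1.0362^2) = 8.830157
Step 2: Project.
Since ||x|| > R, scale = R/||x|| = 1/8.830157 = 0.113248, proj(x) = scale * x
proj(x) = [0.440093, 0.709555, 0.537656, 0.117348]
Step 3: Dot product.
a^T * proj(x) = -5*0.440093 - 5*0.709555 - 1*0.537656 + 2*0.117348 = -6.0512


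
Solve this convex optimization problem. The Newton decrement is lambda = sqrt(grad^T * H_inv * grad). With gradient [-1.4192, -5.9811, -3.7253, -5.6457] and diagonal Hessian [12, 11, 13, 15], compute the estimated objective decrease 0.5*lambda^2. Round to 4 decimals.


Step 1: H is diagonal, so H^(-1) * g = [-0.1183, -0.5437, -0.2866, -0.3764].
Step 2: g^T H^(-1) g = sum_i g_i^2 / H_ii
  = (-1.4192)^2/12 + (-5.9811)^2/11 + (-3.7253)^2/13 + (-5.6457)^2/15
  = 0.1678 + 3.2521 + 1.0675 + 2.1249 = 6.6124
Step 3: Objective decrease = 0.5 * g^T H^(-1) g = 3.3062


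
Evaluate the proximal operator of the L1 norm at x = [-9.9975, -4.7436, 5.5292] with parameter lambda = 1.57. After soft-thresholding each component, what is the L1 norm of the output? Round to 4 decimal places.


Soft-thresholding with lambda = 1.57:
prox(-9.9975) = sign(-9.9975)*max(|-9.9975| - 1.57, 0) = -8.4275
prox(-4.7436) = sign(-4.7436)*max(|-4.7436| - 1.57, 0) = -3.1736
prox(5.5292) = sign(5.5292)*max(|5.5292| - 1.57, 0) = 3.9592
prox(x) = [-8.4275, -3.1736, 3.9592]
||prox(x)||_1 = 8.4275 + 3.1736 + 3.9592 = 15.5603


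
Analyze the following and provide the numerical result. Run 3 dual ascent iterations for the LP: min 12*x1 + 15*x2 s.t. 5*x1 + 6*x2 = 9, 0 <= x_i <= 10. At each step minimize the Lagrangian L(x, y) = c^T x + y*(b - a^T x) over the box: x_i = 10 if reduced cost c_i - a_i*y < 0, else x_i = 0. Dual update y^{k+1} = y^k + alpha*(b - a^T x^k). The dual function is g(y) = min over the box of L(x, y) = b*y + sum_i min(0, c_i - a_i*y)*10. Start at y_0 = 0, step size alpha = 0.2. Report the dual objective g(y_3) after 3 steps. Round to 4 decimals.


Dual ascent for LP: min 12*x1 + 15*x2, 5*x1 + 6*x2 = 9, 0 <= x_i <= 10
Step 1: y^k = 0.0, reduced costs: (12.0, 15.0)
  x^k = (0.0, 0.0), subgradient = b - a^T x = 9.0
  y^{k+1} = 0.0 + 0.2*9.0 = 1.8
Step 2: y^k = 1.8, reduced costs: (3.0, 4.2)
  x^k = (0.0, 0.0), subgradient = b - a^T x = 9.0
  y^{k+1} = 1.8 + 0.2*9.0 = 3.6
Step 3: y^k = 3.6, reduced costs: (-6.0, -6.6)
  x^k = (10.0, 10.0), subgradient = b - a^T x = -101.0
  y^{k+1} = 3.6 + 0.2*-101.0 = -16.6
Dual objective at y_3 = -16.6: reduced costs (95.0, 114.6), box minimizer x = (0.0, 0.0)
g(y_3) = b*y + (c1 - a1*y)*x1 + (c2 - a2*y)*x2 = 9*(-16.6) + 95.0*0.0 + 114.6*0.0 = -149.4 + 0.0 + 0.0 = -149.4


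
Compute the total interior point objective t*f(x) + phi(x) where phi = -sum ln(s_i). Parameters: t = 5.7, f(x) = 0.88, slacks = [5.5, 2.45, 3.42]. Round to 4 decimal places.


Step 1: Compute log-barrier.
ln values: [1.7047, 0.8961, 1.2296]
phi = -(1.7047 + 0.8961 + 1.2296) = -3.8305
Step 2: Compute augmented objective.
t*f(x) = 5.7*0.88 = 5.016
Total = 5.016 - 3.8305 = 1.1855


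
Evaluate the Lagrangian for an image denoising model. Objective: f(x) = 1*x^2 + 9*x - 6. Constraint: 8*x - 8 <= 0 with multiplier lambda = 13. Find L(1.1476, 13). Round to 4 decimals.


Step 1: Evaluate f(x).
f(1.1476) = 1*1.1476^2 + 9*1.1476 - 6 = 5.6454
Step 2: Evaluate g(x).
g(1.1476) = 8*1.1476 - 8 = 1.1808
Step 3: Compute Lagrangian.
L = 5.6454 + 13*1.1808 = 20.9958


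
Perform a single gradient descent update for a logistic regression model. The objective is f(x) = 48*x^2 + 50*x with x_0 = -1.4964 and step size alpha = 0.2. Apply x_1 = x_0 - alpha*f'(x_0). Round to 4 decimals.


We compute the gradient at x_0 and apply the update.
f'(x) = 96*x + 50
f'(-1.4964) = 96*-1.4964 + 50 = -93.6544
x_1 = -1.4964 - 0.2*-93.6544 = 17.2345


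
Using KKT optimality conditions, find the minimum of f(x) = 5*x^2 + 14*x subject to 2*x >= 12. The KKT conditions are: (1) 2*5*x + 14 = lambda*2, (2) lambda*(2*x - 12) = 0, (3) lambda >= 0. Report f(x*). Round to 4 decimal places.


Step 1: Try lambda = 0 (constraint inactive).
x_unc = -14/(2*5) = -1.4
Check: 2*-1.4 = -2.8 < 12 -- violated!
Step 2: Constraint must be active: 2*x = 12
x* = 12/2 = 6.0
lambda = (2*5*6.0 + 14)/2 = 37.0
Step 3: Compute optimal value.
f(x*) = 5*6.0^2 + 14*6.0 = 264.0


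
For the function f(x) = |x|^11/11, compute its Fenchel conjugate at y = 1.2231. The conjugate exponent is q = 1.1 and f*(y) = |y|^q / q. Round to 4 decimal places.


The conjugate exponent q satisfies 1/p + 1/q = 1.
p = 11, so q = 11/(11 - 1) = 1.1
|y|^q = 1.2231^1.1 = 1.248
f*(1.2231) = 1.248 / 1.1 = 1.1345


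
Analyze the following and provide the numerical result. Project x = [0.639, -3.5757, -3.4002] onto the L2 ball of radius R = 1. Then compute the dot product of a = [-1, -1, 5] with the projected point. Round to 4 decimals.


Step 1: Compute ||x|| (intermediates to 6 decimals).
||x|| = sqrt(0.639^2 + (-3.5757)^2 + (-3.4002)^2) = 4.975471
Step 2: Project.
Since ||x|| > R, scale = R/||x|| = 1/4.975471 = 0.200986, proj(x) = scale * x
proj(x) = [0.12843, -0.718666, -0.683393]
Step 3: Dot product.
a^T * proj(x) = -1*0.12843 - 1*(-0.718666) + 5*(-0.683393) = -2.8267


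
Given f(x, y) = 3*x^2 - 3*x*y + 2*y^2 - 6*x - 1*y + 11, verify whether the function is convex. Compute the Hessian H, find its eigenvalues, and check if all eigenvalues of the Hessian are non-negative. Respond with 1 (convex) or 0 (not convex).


The Hessian of f(x,y) = 3*x^2 - 3*x*y + 2*y^2 - 6*x - 1*y + 11 is:
H = [[6, -3], [-3, 4]]
Trace = 6 + 4 = 10
Determinant = 6*4 - (-3)^2 = 15
Discriminant = (10)^2 - 4*15 = 40.0
Eigenvalues: lambda_1 = 1.8377, lambda_2 = 8.1623
The function is convex.

1


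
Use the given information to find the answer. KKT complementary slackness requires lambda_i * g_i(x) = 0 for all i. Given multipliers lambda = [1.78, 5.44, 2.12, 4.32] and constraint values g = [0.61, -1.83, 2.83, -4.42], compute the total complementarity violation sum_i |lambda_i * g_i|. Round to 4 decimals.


KKT complementary slackness check:
lambda_1 * g_1 = 1.78 * 0.61 = 1.0858
lambda_2 * g_2 = 5.44 * -1.83 = -9.9552
lambda_3 * g_3 = 2.12 * 2.83 = 5.9996
lambda_4 * g_4 = 4.32 * -4.42 = -19.0944
Total violation = 1.0858 + 9.9552 + 5.9996 + 19.0944 = 36.135


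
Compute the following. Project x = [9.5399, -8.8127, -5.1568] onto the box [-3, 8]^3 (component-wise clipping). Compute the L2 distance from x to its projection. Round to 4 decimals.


Project each component onto [-3, 8].
clip(9.5399) = 8.0, clip(-8.8127) = -3.0, clip(-5.1568) = -3.0
Projection = [8.0, -3.0, -3.0]
Squared diffs: [2.3713, 33.7875, 4.6518]
Distance = sqrt(40.8106) = 6.3883


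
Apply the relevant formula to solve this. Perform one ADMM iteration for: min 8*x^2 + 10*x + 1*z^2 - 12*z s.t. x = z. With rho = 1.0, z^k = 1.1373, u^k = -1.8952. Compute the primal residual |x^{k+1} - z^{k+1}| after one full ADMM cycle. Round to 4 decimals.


ADMM iteration with rho = 1.0, z^k = 1.1373, u^k = -1.8952
Step 1: x-update.
Minimize 8*x^2 + 10*x + (1.0/2)*(x - 1.1373 - 1.8952)^2
FOC: (2*8 + 1.0)*x = -10 + 1.0*(1.1373 + 1.8952)
x^{k+1} = -0.4099
Step 2: z-update.
Minimize 1*z^2 - 12*z + (1.0/2)*(-0.4099 - z - 1.8952)^2
FOC: (2*1 + 1.0)*z = 12 + 1.0*(-0.4099 - 1.8952)
z^{k+1} = 3.2316
Step 3: u-update.
u^{k+1} = -1.8952 - 0.4099 - 3.2316 = -5.5367
Step 4: Primal residual = |-0.4099 - 3.2316| = 3.6415


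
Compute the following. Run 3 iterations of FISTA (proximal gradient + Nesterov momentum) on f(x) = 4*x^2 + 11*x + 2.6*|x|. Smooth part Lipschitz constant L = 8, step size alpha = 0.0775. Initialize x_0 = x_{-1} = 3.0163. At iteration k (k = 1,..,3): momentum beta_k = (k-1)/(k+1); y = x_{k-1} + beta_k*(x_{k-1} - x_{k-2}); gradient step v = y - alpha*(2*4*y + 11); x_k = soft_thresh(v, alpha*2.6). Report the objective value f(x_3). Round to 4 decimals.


FISTA on f(x) = 4*x^2 + 11*x + 2.6*|x|
L = 8, alpha = 0.0775
Iteration 1: beta = 0.0, y = 3.0163 + 0.0*(3.0163 - 3.0163) = 3.0163
  grad(y) = 35.1304, v = y - alpha*grad = 0.2937
  prox(v) = soft_thresh(0.2937, 0.2015) = 0.0922
Iteration 2: beta = 0.3333, y = 0.0922 + 0.3333*(0.0922 - 3.0163) = -0.8825
  grad(y) = 3.9399, v = y - alpha*grad = -1.1879
  prox(v) = soft_thresh(-1.1879, 0.2015) = -0.9864
Iteration 3: beta = 0.5, y = -0.9864 + 0.5*(-0.9864 - 0.0922) = -1.5256
  grad(y) = -1.205, v = y - alpha*grad = -1.4322
  prox(v) = soft_thresh(-1.4322, 0.2015) = -1.2307
f(x_3) = 4*(-1.2307)^2 + 11*(-1.2307) + 2.6*|-1.2307| = -4.2793


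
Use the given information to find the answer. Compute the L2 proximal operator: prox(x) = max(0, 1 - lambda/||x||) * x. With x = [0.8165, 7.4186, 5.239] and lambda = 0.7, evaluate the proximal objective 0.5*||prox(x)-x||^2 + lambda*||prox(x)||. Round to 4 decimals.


Step 1: Compute ||x||.
||x|| = 9.1186
Step 2: Compute scaling factor.
scale = max(0, 1 - 0.7/9.1186) = 0.9232
Step 3: prox(x) = [0.7538, 6.8491, 4.8368]
||prox(x)|| = 8.4186
Step 4: Proximal objective.
0.5*||prox-x||^2 = 0.245
lambda*||prox|| = 5.893
Total = 6.138


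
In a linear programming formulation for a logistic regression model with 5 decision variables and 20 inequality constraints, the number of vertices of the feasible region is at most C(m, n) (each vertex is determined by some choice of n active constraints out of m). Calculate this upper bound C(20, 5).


Each vertex corresponds to some choice of n active constraints out of m, so the number of vertices is at most C(m, n) = m! / (n!(m-n)!).
m = 20, n = 5
Numerator: 20 * 19 * 18 * 17 * 16
Denominator: 5! = 120
C(20, 5) = 15504


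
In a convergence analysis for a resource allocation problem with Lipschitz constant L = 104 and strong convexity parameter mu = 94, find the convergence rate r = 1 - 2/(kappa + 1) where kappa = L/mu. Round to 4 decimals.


Step 1: Compute the condition number.
kappa = L/mu = 104/94 = 1.1064
Step 2: Compute the convergence rate.
r = 1 - 2/(kappa + 1) = 1 - 2*mu/(L + mu) = (L - mu)/(L + mu) = 10/198 = 0.0505


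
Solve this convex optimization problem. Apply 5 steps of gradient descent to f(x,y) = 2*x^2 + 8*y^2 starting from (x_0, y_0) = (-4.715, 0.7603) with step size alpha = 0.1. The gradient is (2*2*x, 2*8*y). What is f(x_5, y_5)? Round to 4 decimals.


Gradient descent on f(x,y) = 2*x^2 + 8*y^2.
Starting point: (-4.715, 0.7603), alpha = 0.1
Step 1: grad_x = 2*2*-4.715 = -18.86, grad_y = 2*8*0.7603 = 12.1648
  x_1 = -4.715 - 0.1*-18.86 = -2.829
  y_1 = 0.7603 - 0.1*12.1648 = -0.4562
Step 2: grad_x = 2*2*-2.829 = -11.316, grad_y = 2*8*-0.4562 = -7.2989
  x_2 = -2.829 - 0.1*-11.316 = -1.6974
  y_2 = -0.4562 - 0.1*-7.2989 = 0.2737
Step 3: grad_x = 2*2*-1.6974 = -6.7896, grad_y = 2*8*0.2737 = 4.3793
  x_3 = -1.6974 - 0.1*-6.7896 = -1.0184
  y_3 = 0.2737 - 0.1*4.3793 = -0.1642
Step 4: grad_x = 2*2*-1.0184 = -4.0738, grad_y = 2*8*-0.1642 = -2.6276
  x_4 = -1.0184 - 0.1*-4.0738 = -0.6111
  y_4 = -0.1642 - 0.1*-2.6276 = 0.0985
Step 5: grad_x = 2*2*-0.6111 = -2.4443, grad_y = 2*8*0.0985 = 1.5766
  x_5 = -0.6111 - 0.1*-2.4443 = -0.3666
  y_5 = 0.0985 - 0.1*1.5766 = -0.0591
f(-0.3666, -0.0591) = 2*(-0.3666)^2 + 8*(-0.0591)^2 = 0.2968


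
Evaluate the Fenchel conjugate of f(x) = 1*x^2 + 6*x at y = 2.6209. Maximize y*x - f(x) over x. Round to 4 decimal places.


f*(y) = sup_x {y*x - a*x^2 - b*x} = sup_x {(y-b)*x - a*x^2}
FOC: (y - b) - 2a*x = 0 => x* = (y - b)/(2a)
x* = (2.6209 - 6)/(2*1) = -1.6896
f*(2.6209) = (y-b)^2/(4a) = (2.6209 - 6)^2/(4*1)
= 11.4183/4 = 2.8546


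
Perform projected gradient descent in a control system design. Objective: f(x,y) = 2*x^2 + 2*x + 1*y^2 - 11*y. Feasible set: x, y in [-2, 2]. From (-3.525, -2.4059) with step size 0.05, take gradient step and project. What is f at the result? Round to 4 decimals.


Step 1: Compute gradient at (-3.525, -2.4059).
grad_x = 2*2*-3.525 + 2 = -12.1
grad_y = 2*1*-2.4059 - 11 = -15.8118
Step 2: Gradient step.
x_raw = -3.525 - 0.05*-12.1 = -2.92
y_raw = -2.4059 - 0.05*-15.8118 = -1.6153
Step 3: Project onto [-2, 2].
x_proj = clip(-2.92) = -2.0
y_proj = clip(-1.6153) = -1.6153
Step 4: Evaluate f.
f(-2.0, -1.6153) = 24.3776


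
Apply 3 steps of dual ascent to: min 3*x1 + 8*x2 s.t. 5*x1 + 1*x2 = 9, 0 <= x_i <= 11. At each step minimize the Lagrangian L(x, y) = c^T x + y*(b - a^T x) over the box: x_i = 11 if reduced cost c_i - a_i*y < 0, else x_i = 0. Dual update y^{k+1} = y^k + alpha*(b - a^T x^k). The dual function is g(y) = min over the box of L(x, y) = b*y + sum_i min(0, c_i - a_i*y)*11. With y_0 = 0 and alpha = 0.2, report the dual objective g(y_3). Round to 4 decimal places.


Dual ascent for LP: min 3*x1 + 8*x2, 5*x1 + 1*x2 = 9, 0 <= x_i <= 11
Step 1: y^k = 0.0, reduced costs: (3.0, 8.0)
  x^k = (0.0, 0.0), subgradient = b - a^T x = 9.0
  y^{k+1} = 0.0 + 0.2*9.0 = 1.8
Step 2: y^k = 1.8, reduced costs: (-6.0, 6.2)
  x^k = (11.0, 0.0), subgradient = b - a^T x = -46.0
  y^{k+1} = 1.8 + 0.2*-46.0 = -7.4
Step 3: y^k = -7.4, reduced costs: (40.0, 15.4)
  x^k = (0.0, 0.0), subgradient = b - a^T x = 9.0
  y^{k+1} = -7.4 + 0.2*9.0 = -5.6
Dual objective at y_3 = -5.6: reduced costs (31.0, 13.6), box minimizer x = (0.0, 0.0)
g(y_3) = b*y + (c1 - a1*y)*x1 + (c2 - a2*y)*x2 = 9*(-5.6) + 31.0*0.0 + 13.6*0.0 = -50.4 + 0.0 + 0.0 = -50.4


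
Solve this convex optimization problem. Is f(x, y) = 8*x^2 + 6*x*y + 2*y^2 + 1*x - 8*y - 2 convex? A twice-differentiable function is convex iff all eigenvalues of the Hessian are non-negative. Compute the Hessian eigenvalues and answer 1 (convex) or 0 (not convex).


The Hessian of f(x,y) = 8*x^2 + 6*x*y + 2*y^2 + 1*x - 8*y - 2 is:
H = [[16, 6], [6, 4]]
Trace = 16 + 4 = 20
Determinant = 16*4 - (6)^2 = 28
Discriminant = (20)^2 - 4*28 = 288.0
Eigenvalues: lambda_1 = 1.5147, lambda_2 = 18.4853
The function is convex.

1


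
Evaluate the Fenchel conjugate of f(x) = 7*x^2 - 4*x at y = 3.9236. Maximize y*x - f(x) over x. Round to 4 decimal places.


f*(y) = sup_x {y*x - a*x^2 - b*x} = sup_x {(y-b)*x - a*x^2}
FOC: (y - b) - 2a*x = 0 => x* = (y - b)/(2a)
x* = (3.9236 + 4)/(2*7) = 0.566
f*(3.9236) = (y-b)^2/(4a) = (3.9236 + 4)^2/(4*7)
= 62.7834/28 = 2.2423


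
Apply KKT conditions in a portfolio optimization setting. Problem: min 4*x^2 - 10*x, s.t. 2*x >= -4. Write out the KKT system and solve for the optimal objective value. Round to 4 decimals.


Step 1: Try lambda = 0 (constraint inactive).
Stationarity: 2*4*x - 10 = 0
x* = 10/(2*4) = 1.25
Check constraint: 2*1.25 = 2.5 >= -4 -- satisfied.
Step 2: Compute optimal value.
f(x*) = 4*1.25^2 - 10*1.25 = -6.25
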